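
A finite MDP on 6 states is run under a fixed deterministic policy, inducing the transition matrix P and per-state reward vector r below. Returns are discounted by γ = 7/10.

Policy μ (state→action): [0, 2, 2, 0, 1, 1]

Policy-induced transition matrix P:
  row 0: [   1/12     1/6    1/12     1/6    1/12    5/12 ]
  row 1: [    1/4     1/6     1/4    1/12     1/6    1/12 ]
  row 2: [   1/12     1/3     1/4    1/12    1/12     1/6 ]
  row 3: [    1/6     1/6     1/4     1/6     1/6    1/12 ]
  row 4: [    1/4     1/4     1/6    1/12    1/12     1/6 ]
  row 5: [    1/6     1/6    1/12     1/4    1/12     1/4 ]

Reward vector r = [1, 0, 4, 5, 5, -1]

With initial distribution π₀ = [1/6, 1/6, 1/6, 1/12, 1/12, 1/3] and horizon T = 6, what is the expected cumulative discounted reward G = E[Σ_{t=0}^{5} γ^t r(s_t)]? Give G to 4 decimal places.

G = 5.1097

t=0: π = [0.1667, 0.1667, 0.1667, 0.0833, 0.0833, 0.3333], E[r] = 1.3333, γ^t·E[r] = 1.333333, running G = 1.333333
t=1: π = [0.1597, 0.2014, 0.1597, 0.1597, 0.1042, 0.2153], E[r] = 1.9028, γ^t·E[r] = 1.331944, running G = 2.665278
t=2: π = [0.1655, 0.2020, 0.1788, 0.1458, 0.1134, 0.1944], E[r] = 1.9826, γ^t·E[r] = 0.971493, running G = 3.636771
t=3: π = [0.1643, 0.2059, 0.1806, 0.1417, 0.1123, 0.1953], E[r] = 1.9612, γ^t·E[r] = 0.672701, running G = 4.309472
t=4: π = [0.1645, 0.2061, 0.1807, 0.1414, 0.1123, 0.1950], E[r] = 1.9607, γ^t·E[r] = 0.470755, running G = 4.780227
t=5: π = [0.1644, 0.2061, 0.1807, 0.1413, 0.1123, 0.1951], E[r] = 1.9603, γ^t·E[r] = 0.329476, running G = 5.109703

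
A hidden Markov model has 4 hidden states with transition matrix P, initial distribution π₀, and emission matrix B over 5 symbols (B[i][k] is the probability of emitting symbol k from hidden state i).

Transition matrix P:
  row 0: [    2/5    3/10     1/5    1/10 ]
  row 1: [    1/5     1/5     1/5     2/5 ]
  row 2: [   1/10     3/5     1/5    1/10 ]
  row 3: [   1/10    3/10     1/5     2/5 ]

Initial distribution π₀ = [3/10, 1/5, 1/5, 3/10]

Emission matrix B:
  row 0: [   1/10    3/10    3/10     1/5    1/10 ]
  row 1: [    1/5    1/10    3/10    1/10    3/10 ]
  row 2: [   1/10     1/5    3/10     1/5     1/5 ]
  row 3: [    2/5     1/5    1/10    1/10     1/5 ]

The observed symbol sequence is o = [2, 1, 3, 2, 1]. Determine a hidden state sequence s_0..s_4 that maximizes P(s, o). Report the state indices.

t=0: δ = [9.000e-02, 6.000e-02, 6.000e-02, 3.000e-02]  (obs o_0=2)
t=1: δ = [1.080e-02, 3.600e-03, 3.600e-03, 4.800e-03]  ψ = [0, 2, 0, 1]  (obs o_1=1)
t=2: δ = [8.640e-04, 3.240e-04, 4.320e-04, 1.920e-04]  ψ = [0, 0, 0, 3]  (obs o_2=3)
t=3: δ = [1.037e-04, 7.776e-05, 5.184e-05, 1.296e-05]  ψ = [0, 0, 0, 1]  (obs o_3=2)
t=4: δ = [1.244e-05, 3.110e-06, 4.147e-06, 6.221e-06]  ψ = [0, 0, 0, 1]  (obs o_4=1)
backtrack: best end state = 0; path = [0, 0, 0, 0, 0]

path = [0, 0, 0, 0, 0]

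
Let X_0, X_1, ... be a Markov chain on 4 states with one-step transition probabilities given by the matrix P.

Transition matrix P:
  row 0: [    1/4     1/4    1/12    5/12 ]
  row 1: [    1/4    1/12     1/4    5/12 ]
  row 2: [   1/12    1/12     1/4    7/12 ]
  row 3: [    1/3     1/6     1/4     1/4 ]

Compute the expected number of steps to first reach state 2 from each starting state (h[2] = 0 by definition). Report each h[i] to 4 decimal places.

h = [5.7366, 4.9171, 0.0000, 4.9756]

First-step conditioning: h[2] = 0; for i ≠ 2, h[i] = 1 + Σ_k P[i][k]·h[k].
  h[0] = 1 + 1/4·h[0] + 1/4·h[1] + 5/12·h[3]
  h[1] = 1 + 1/4·h[0] + 1/12·h[1] + 5/12·h[3]
  h[3] = 1 + 1/3·h[0] + 1/6·h[1] + 1/4·h[3]
Solving the 3×3 linear system over states ≠ 2 gives exactly h = [1176/205, 1008/205, 0, 204/41] (h[2] = 0 is the target).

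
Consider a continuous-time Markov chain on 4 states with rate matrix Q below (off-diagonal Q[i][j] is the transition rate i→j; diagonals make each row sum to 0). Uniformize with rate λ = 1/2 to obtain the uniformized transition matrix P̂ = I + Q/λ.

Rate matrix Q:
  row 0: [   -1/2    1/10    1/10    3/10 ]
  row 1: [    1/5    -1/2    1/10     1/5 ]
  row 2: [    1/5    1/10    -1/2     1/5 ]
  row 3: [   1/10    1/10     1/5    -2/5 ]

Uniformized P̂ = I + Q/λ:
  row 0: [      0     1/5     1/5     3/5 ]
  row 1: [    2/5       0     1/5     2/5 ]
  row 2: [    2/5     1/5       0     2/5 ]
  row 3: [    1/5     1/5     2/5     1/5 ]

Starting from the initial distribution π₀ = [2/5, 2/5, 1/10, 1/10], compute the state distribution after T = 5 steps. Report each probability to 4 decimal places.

π = [0.2338, 0.1666, 0.2286, 0.3710]

t=0: π = [0.4000, 0.4000, 0.1000, 0.1000]
t=1: π = [0.2200, 0.1200, 0.2000, 0.4600]
t=2: π = [0.2200, 0.1760, 0.2520, 0.3520]
t=3: π = [0.2416, 0.1648, 0.2200, 0.3736]
t=4: π = [0.2286, 0.1670, 0.2307, 0.3736]
t=5: π = [0.2338, 0.1666, 0.2286, 0.3710]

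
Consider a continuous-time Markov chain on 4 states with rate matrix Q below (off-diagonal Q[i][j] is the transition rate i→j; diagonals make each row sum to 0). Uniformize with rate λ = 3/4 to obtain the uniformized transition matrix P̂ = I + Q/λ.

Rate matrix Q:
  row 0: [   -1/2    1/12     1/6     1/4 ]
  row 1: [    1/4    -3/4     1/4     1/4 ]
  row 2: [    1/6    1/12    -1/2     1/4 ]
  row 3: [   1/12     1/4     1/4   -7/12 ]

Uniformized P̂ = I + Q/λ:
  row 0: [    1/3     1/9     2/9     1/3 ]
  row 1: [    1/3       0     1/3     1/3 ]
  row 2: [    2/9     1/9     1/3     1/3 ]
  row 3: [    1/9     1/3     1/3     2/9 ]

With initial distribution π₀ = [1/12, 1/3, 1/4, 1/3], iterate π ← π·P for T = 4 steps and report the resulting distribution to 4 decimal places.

t=0: π = [0.0833, 0.3333, 0.2500, 0.3333]
t=1: π = [0.2315, 0.1481, 0.3241, 0.2963]
t=2: π = [0.2315, 0.1605, 0.3076, 0.3004]
t=3: π = [0.2324, 0.1600, 0.3076, 0.3000]
t=4: π = [0.2325, 0.1600, 0.3075, 0.3000]

π = [0.2325, 0.1600, 0.3075, 0.3000]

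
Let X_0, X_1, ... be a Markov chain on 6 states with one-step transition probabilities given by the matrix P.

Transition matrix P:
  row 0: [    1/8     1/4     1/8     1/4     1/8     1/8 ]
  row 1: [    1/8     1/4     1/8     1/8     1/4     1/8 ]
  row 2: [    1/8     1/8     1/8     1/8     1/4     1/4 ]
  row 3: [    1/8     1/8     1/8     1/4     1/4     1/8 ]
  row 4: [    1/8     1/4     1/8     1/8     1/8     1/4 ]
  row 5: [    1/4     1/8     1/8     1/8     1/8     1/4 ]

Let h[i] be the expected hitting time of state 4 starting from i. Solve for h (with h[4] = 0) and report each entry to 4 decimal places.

h = [5.3123, 4.7220, 4.8169, 4.7220, 0.0000, 5.4809]

First-step conditioning: h[4] = 0; for i ≠ 4, h[i] = 1 + Σ_k P[i][k]·h[k].
  h[0] = 1 + 1/8·h[0] + 1/4·h[1] + 1/8·h[2] + 1/4·h[3] + 1/8·h[5]
  h[1] = 1 + 1/8·h[0] + 1/4·h[1] + 1/8·h[2] + 1/8·h[3] + 1/8·h[5]
  h[2] = 1 + 1/8·h[0] + 1/8·h[1] + 1/8·h[2] + 1/8·h[3] + 1/4·h[5]
  h[3] = 1 + 1/8·h[0] + 1/8·h[1] + 1/8·h[2] + 1/4·h[3] + 1/8·h[5]
  h[5] = 1 + 1/4·h[0] + 1/8·h[1] + 1/8·h[2] + 1/8·h[3] + 1/4·h[5]
Solving the 5×5 linear system over states ≠ 4 gives exactly h = [1344/253, 3584/759, 3656/759, 3584/759, 0, 4160/759] (h[4] = 0 is the target).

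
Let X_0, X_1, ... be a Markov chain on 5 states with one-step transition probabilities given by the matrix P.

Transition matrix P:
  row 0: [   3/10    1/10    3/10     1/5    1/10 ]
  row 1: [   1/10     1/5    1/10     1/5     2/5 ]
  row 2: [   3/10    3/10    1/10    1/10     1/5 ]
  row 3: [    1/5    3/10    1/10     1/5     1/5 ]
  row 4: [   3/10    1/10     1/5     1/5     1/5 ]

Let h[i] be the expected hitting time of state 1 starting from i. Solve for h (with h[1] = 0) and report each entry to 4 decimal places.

h = [5.6398, 0.0000, 4.7867, 4.6919, 5.7346]

First-step conditioning: h[1] = 0; for i ≠ 1, h[i] = 1 + Σ_k P[i][k]·h[k].
  h[0] = 1 + 3/10·h[0] + 3/10·h[2] + 1/5·h[3] + 1/10·h[4]
  h[2] = 1 + 3/10·h[0] + 1/10·h[2] + 1/10·h[3] + 1/5·h[4]
  h[3] = 1 + 1/5·h[0] + 1/10·h[2] + 1/5·h[3] + 1/5·h[4]
  h[4] = 1 + 3/10·h[0] + 1/5·h[2] + 1/5·h[3] + 1/5·h[4]
Solving the 4×4 linear system over states ≠ 1 gives exactly h = [1190/211, 0, 1010/211, 990/211, 1210/211] (h[1] = 0 is the target).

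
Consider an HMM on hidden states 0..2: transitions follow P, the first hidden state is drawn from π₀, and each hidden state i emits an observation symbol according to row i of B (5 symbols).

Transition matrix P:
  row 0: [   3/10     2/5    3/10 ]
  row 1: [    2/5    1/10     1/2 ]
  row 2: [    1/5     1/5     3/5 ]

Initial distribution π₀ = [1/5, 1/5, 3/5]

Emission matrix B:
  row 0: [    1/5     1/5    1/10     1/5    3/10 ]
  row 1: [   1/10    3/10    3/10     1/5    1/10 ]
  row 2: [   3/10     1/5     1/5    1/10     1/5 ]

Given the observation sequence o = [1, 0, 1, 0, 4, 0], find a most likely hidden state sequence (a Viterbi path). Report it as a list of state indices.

t=0: δ = [4.000e-02, 6.000e-02, 1.200e-01]  (obs o_0=1)
t=1: δ = [4.800e-03, 2.400e-03, 2.160e-02]  ψ = [1, 2, 2]  (obs o_1=0)
t=2: δ = [8.640e-04, 1.296e-03, 2.592e-03]  ψ = [2, 2, 2]  (obs o_2=1)
t=3: δ = [1.037e-04, 5.184e-05, 4.666e-04]  ψ = [1, 2, 2]  (obs o_3=0)
t=4: δ = [2.799e-05, 9.331e-06, 5.599e-05]  ψ = [2, 2, 2]  (obs o_4=4)
t=5: δ = [2.239e-06, 1.120e-06, 1.008e-05]  ψ = [2, 0, 2]  (obs o_5=0)
backtrack: best end state = 2; path = [2, 2, 2, 2, 2, 2]

path = [2, 2, 2, 2, 2, 2]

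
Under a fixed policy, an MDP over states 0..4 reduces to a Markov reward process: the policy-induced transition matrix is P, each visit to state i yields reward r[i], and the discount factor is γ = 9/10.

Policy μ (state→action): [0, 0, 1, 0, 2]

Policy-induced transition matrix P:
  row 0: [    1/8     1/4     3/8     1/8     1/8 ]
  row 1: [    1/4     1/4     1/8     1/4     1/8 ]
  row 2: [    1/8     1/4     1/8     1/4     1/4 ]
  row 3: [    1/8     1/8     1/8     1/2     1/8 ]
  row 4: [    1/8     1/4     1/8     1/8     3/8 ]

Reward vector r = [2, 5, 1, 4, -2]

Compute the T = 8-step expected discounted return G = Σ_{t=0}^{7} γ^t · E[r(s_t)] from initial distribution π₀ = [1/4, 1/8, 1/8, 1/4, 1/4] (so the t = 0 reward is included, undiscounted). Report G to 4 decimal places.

t=0: π = [0.2500, 0.1250, 0.1250, 0.2500, 0.2500], E[r] = 1.7500, γ^t·E[r] = 1.750000, running G = 1.750000
t=1: π = [0.1406, 0.2188, 0.1875, 0.2500, 0.2031], E[r] = 2.1563, γ^t·E[r] = 1.940625, running G = 3.690625
t=2: π = [0.1523, 0.2188, 0.1602, 0.2695, 0.1992], E[r] = 2.2383, γ^t·E[r] = 1.813008, running G = 5.503633
t=3: π = [0.1523, 0.2163, 0.1631, 0.2734, 0.1948], E[r] = 2.2534, γ^t·E[r] = 1.642742, running G = 7.146375
t=4: π = [0.1520, 0.2158, 0.1631, 0.2750, 0.1941], E[r] = 2.2579, γ^t·E[r] = 1.481431, running G = 8.627805
t=5: π = [0.1520, 0.2156, 0.1630, 0.2755, 0.1939], E[r] = 2.2592, γ^t·E[r] = 1.334031, running G = 9.961837
t=6: π = [0.1520, 0.2156, 0.1630, 0.2756, 0.1939], E[r] = 2.2596, γ^t·E[r] = 1.200820, running G = 11.162657
t=7: π = [0.1519, 0.2155, 0.1630, 0.2757, 0.1938], E[r] = 2.2597, γ^t·E[r] = 1.080790, running G = 12.243447

G = 12.2434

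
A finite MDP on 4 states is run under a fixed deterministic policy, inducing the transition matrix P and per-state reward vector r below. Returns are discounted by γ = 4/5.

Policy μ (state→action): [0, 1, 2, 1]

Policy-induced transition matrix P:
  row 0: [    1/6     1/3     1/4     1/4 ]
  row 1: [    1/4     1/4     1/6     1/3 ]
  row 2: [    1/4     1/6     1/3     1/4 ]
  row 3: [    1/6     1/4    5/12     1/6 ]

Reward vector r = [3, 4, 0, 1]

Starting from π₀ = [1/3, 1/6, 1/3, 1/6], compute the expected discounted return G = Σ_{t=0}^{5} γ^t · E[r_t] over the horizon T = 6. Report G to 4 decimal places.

t=0: π = [0.3333, 0.1667, 0.3333, 0.1667], E[r] = 1.8333, γ^t·E[r] = 1.833333, running G = 1.833333
t=1: π = [0.2083, 0.2500, 0.2917, 0.2500], E[r] = 1.8750, γ^t·E[r] = 1.500000, running G = 3.333333
t=2: π = [0.2118, 0.2431, 0.2951, 0.2500], E[r] = 1.8576, γ^t·E[r] = 1.188889, running G = 4.522222
t=3: π = [0.2115, 0.2431, 0.2960, 0.2494], E[r] = 1.8562, γ^t·E[r] = 0.950370, running G = 5.472593
t=4: π = [0.2116, 0.2430, 0.2960, 0.2495], E[r] = 1.8561, γ^t·E[r] = 0.760247, running G = 6.232840
t=5: π = [0.2116, 0.2430, 0.2960, 0.2495], E[r] = 1.8561, γ^t·E[r] = 0.608194, running G = 6.841034

G = 6.8410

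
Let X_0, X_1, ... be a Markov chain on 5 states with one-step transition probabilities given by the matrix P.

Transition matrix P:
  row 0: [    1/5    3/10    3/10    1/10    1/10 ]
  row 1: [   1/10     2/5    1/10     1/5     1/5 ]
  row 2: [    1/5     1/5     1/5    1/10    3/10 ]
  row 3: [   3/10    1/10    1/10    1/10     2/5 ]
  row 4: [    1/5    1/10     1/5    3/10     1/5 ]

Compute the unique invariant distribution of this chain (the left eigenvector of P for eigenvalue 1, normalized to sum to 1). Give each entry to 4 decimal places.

π = [0.1945, 0.2242, 0.1801, 0.1689, 0.2323]

Balance equations π_j = Σ_i π_i·P[i][j]:
  π_0 = 1/5·π_0 + 1/10·π_1 + 1/5·π_2 + 3/10·π_3 + 1/5·π_4
  π_1 = 3/10·π_0 + 2/5·π_1 + 1/5·π_2 + 1/10·π_3 + 1/10·π_4
  π_2 = 3/10·π_0 + 1/10·π_1 + 1/5·π_2 + 1/10·π_3 + 1/5·π_4
  π_3 = 1/10·π_0 + 1/5·π_1 + 1/10·π_2 + 1/10·π_3 + 3/10·π_4
  normalize: π_0 + π_1 + π_2 + π_3 + π_4 = 1
Solving the linear system gives exactly π = [190/977, 219/977, 176/977, 165/977, 227/977].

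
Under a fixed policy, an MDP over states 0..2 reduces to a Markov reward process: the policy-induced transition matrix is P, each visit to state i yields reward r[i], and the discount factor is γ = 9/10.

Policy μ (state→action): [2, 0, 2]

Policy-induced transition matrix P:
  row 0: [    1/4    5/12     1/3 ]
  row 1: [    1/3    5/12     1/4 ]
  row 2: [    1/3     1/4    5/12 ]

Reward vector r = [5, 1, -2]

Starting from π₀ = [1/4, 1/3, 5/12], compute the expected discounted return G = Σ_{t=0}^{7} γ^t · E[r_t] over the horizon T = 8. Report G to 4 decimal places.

t=0: π = [0.2500, 0.3333, 0.4167], E[r] = 0.7500, γ^t·E[r] = 0.750000, running G = 0.750000
t=1: π = [0.3125, 0.3472, 0.3403], E[r] = 1.2292, γ^t·E[r] = 1.106250, running G = 1.856250
t=2: π = [0.3073, 0.3600, 0.3328], E[r] = 1.2309, γ^t·E[r] = 0.997031, running G = 2.853281
t=3: π = [0.3077, 0.3612, 0.3311], E[r] = 1.2377, γ^t·E[r] = 0.902285, running G = 3.755566
t=4: π = [0.3077, 0.3615, 0.3308], E[r] = 1.2383, γ^t·E[r] = 0.812444, running G = 4.568011
t=5: π = [0.3077, 0.3615, 0.3308], E[r] = 1.2384, γ^t·E[r] = 0.731285, running G = 5.299295
t=6: π = [0.3077, 0.3615, 0.3308], E[r] = 1.2385, γ^t·E[r] = 0.658167, running G = 5.957462
t=7: π = [0.3077, 0.3615, 0.3308], E[r] = 1.2385, γ^t·E[r] = 0.592352, running G = 6.549814

G = 6.5498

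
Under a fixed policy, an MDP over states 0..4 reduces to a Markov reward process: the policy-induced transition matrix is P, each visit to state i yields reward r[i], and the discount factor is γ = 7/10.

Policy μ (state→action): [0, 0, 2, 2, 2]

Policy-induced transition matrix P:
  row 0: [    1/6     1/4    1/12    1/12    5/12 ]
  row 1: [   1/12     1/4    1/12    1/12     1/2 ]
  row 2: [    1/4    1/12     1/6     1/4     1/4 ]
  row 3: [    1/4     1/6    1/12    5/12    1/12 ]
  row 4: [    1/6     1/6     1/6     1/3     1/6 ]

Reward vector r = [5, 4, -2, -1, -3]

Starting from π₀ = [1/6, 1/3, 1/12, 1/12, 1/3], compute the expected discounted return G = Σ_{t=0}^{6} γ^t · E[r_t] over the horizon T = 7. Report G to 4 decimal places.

G = 1.5401

t=0: π = [0.1667, 0.3333, 0.0833, 0.0833, 0.3333], E[r] = 0.9167, γ^t·E[r] = 0.916667, running G = 0.916667
t=1: π = [0.1528, 0.2014, 0.1181, 0.2083, 0.3194], E[r] = 0.1667, γ^t·E[r] = 0.116667, running G = 1.033333
t=2: π = [0.1771, 0.1863, 0.1198, 0.2523, 0.2645], E[r] = 0.3455, γ^t·E[r] = 0.169288, running G = 1.202622
t=3: π = [0.1821, 0.1870, 0.1154, 0.2535, 0.2620], E[r] = 0.3884, γ^t·E[r] = 0.133207, running G = 1.335828
t=4: π = [0.1818, 0.1878, 0.1148, 0.2526, 0.2630], E[r] = 0.3892, γ^t·E[r] = 0.093450, running G = 1.429279
t=5: π = [0.1816, 0.1879, 0.1148, 0.2524, 0.2632], E[r] = 0.3880, γ^t·E[r] = 0.065209, running G = 1.494488
t=6: π = [0.1816, 0.1879, 0.1148, 0.2524, 0.2632], E[r] = 0.3878, γ^t·E[r] = 0.045624, running G = 1.540112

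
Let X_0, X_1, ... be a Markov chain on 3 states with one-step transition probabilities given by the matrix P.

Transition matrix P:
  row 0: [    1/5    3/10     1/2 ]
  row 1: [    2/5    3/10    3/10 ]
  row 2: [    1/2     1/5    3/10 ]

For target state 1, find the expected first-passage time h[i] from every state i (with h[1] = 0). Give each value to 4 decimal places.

h = [3.8710, 0.0000, 4.1935]

First-step conditioning: h[1] = 0; for i ≠ 1, h[i] = 1 + Σ_k P[i][k]·h[k].
  h[0] = 1 + 1/5·h[0] + 1/2·h[2]
  h[2] = 1 + 1/2·h[0] + 3/10·h[2]
Solving the 2×2 linear system over states ≠ 1 gives exactly h = [120/31, 0, 130/31] (h[1] = 0 is the target).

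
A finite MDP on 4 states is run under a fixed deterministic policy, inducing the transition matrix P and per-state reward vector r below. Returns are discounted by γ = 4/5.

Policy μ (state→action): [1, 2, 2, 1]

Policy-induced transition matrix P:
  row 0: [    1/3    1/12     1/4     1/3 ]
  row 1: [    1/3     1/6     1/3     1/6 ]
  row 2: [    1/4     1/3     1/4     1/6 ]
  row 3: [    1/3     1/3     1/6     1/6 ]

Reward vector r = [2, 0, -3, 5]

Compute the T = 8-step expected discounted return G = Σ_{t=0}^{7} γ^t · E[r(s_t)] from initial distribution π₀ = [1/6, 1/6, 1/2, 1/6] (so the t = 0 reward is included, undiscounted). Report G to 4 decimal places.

G = 2.5754

t=0: π = [0.1667, 0.1667, 0.5000, 0.1667], E[r] = -0.3333, γ^t·E[r] = -0.333333, running G = -0.333333
t=1: π = [0.2917, 0.2639, 0.2500, 0.1944], E[r] = 0.8056, γ^t·E[r] = 0.644444, running G = 0.311111
t=2: π = [0.3125, 0.2164, 0.2558, 0.2153], E[r] = 0.9340, γ^t·E[r] = 0.597778, running G = 0.908889
t=3: π = [0.3120, 0.2191, 0.2501, 0.2188], E[r] = 0.9675, γ^t·E[r] = 0.495358, running G = 1.404247
t=4: π = [0.3125, 0.2188, 0.2500, 0.2187], E[r] = 0.9682, γ^t·E[r] = 0.396589, running G = 1.800836
t=5: π = [0.3125, 0.2187, 0.2500, 0.2187], E[r] = 0.9687, γ^t·E[r] = 0.317425, running G = 2.118261
t=6: π = [0.3125, 0.2188, 0.2500, 0.2187], E[r] = 0.9687, γ^t·E[r] = 0.253951, running G = 2.372212
t=7: π = [0.3125, 0.2187, 0.2500, 0.2187], E[r] = 0.9687, γ^t·E[r] = 0.203161, running G = 2.575374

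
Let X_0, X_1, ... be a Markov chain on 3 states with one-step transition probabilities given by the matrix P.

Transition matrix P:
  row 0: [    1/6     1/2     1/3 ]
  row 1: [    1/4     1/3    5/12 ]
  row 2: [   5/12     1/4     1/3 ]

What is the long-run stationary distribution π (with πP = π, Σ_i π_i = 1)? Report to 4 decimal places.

Balance equations π_j = Σ_i π_i·P[i][j]:
  π_0 = 1/6·π_0 + 1/4·π_1 + 5/12·π_2
  π_1 = 1/2·π_0 + 1/3·π_1 + 1/4·π_2
  normalize: π_0 + π_1 + π_2 = 1
Solving the linear system gives exactly π = [49/171, 20/57, 62/171].

π = [0.2865, 0.3509, 0.3626]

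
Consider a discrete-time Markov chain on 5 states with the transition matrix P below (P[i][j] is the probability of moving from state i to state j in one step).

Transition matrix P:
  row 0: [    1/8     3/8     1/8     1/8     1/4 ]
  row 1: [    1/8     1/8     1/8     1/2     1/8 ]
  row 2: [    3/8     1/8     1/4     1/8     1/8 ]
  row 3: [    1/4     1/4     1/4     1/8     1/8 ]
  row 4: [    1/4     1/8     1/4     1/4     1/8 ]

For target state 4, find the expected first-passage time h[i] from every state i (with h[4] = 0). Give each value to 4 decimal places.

First-step conditioning: h[4] = 0; for i ≠ 4, h[i] = 1 + Σ_k P[i][k]·h[k].
  h[0] = 1 + 1/8·h[0] + 3/8·h[1] + 1/8·h[2] + 1/8·h[3]
  h[1] = 1 + 1/8·h[0] + 1/8·h[1] + 1/8·h[2] + 1/2·h[3]
  h[2] = 1 + 3/8·h[0] + 1/8·h[1] + 1/4·h[2] + 1/8·h[3]
  h[3] = 1 + 1/4·h[0] + 1/4·h[1] + 1/4·h[2] + 1/8·h[3]
Solving the 4×4 linear system over states ≠ 4 gives exactly h = [2348/401, 2668/401, 2592/401, 2632/401, 0] (h[4] = 0 is the target).

h = [5.8554, 6.6534, 6.4638, 6.5636, 0.0000]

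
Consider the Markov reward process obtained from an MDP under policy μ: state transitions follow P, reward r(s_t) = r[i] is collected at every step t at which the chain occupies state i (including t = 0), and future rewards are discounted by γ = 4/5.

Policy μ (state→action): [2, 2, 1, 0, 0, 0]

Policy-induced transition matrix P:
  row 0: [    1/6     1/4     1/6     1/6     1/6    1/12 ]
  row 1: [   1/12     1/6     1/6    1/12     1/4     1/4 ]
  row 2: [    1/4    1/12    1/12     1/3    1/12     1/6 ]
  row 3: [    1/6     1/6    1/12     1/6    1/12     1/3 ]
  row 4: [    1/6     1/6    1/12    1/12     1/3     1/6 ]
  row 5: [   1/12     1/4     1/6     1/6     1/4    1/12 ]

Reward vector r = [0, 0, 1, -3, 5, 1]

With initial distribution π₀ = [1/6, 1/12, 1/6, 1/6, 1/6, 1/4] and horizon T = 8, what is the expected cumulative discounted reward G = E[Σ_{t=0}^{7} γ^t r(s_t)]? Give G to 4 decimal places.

G = 3.4133

t=0: π = [0.1667, 0.0833, 0.1667, 0.1667, 0.1667, 0.2500], E[r] = 0.7500, γ^t·E[r] = 0.750000, running G = 0.750000
t=1: π = [0.1528, 0.1875, 0.1250, 0.1736, 0.1944, 0.1667], E[r] = 0.7431, γ^t·E[r] = 0.594444, running G = 1.344444
t=2: π = [0.1476, 0.1829, 0.1256, 0.1557, 0.2037, 0.1846], E[r] = 0.8617, γ^t·E[r] = 0.551481, running G = 1.895926
t=3: π = [0.1465, 0.1839, 0.1263, 0.1554, 0.2078, 0.1802], E[r] = 0.8793, γ^t·E[r] = 0.450198, running G = 2.346123
t=4: π = [0.1469, 0.1834, 0.1259, 0.1551, 0.2082, 0.1807], E[r] = 0.8822, γ^t·E[r] = 0.361342, running G = 2.707465
t=5: π = [0.1468, 0.1835, 0.1259, 0.1550, 0.2083, 0.1805], E[r] = 0.8828, γ^t·E[r] = 0.289268, running G = 2.996733
t=6: π = [0.1468, 0.1835, 0.1259, 0.1550, 0.2083, 0.1805], E[r] = 0.8829, γ^t·E[r] = 0.231448, running G = 3.228181
t=7: π = [0.1468, 0.1835, 0.1259, 0.1550, 0.2083, 0.1805], E[r] = 0.8829, γ^t·E[r] = 0.185163, running G = 3.413344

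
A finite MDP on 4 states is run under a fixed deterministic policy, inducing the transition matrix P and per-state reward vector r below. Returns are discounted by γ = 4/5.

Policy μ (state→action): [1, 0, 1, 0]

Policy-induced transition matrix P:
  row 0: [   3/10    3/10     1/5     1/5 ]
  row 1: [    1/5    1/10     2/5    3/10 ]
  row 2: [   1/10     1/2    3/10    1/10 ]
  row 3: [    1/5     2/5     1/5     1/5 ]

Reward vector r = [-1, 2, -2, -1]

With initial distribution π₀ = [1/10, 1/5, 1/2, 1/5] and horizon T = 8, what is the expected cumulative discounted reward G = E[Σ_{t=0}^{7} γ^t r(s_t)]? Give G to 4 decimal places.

G = -1.8672

t=0: π = [0.1000, 0.2000, 0.5000, 0.2000], E[r] = -0.9000, γ^t·E[r] = -0.900000, running G = -0.900000
t=1: π = [0.1600, 0.3800, 0.2900, 0.1700], E[r] = -0.1500, γ^t·E[r] = -0.120000, running G = -1.020000
t=2: π = [0.1870, 0.2990, 0.3050, 0.2090], E[r] = -0.4080, γ^t·E[r] = -0.261120, running G = -1.281120
t=3: π = [0.1882, 0.3221, 0.2903, 0.1994], E[r] = -0.3240, γ^t·E[r] = -0.165888, running G = -1.447008
t=4: π = [0.1898, 0.3136, 0.2935, 0.2032], E[r] = -0.3527, γ^t·E[r] = -0.144470, running G = -1.591478
t=5: π = [0.1896, 0.3163, 0.2921, 0.2020], E[r] = -0.3432, γ^t·E[r] = -0.112455, running G = -1.703933
t=6: π = [0.1898, 0.3154, 0.2925, 0.2024], E[r] = -0.3464, γ^t·E[r] = -0.090806, running G = -1.794739
t=7: π = [0.1897, 0.3157, 0.2923, 0.2023], E[r] = -0.3453, γ^t·E[r] = -0.072420, running G = -1.867159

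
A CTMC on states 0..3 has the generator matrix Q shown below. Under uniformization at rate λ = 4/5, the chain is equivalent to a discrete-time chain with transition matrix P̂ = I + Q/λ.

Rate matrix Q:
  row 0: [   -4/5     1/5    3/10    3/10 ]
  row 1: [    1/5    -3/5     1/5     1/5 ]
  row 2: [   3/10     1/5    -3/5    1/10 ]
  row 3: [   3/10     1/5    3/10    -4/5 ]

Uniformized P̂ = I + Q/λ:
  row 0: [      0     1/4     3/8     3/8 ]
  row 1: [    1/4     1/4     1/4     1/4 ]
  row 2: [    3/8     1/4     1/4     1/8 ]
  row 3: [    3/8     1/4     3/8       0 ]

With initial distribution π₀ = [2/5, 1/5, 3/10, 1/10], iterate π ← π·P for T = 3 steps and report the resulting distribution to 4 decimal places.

t=0: π = [0.4000, 0.2000, 0.3000, 0.1000]
t=1: π = [0.2000, 0.2500, 0.3125, 0.2375]
t=2: π = [0.2688, 0.2500, 0.3047, 0.1766]
t=3: π = [0.2430, 0.2500, 0.3057, 0.2014]

π = [0.2430, 0.2500, 0.3057, 0.2014]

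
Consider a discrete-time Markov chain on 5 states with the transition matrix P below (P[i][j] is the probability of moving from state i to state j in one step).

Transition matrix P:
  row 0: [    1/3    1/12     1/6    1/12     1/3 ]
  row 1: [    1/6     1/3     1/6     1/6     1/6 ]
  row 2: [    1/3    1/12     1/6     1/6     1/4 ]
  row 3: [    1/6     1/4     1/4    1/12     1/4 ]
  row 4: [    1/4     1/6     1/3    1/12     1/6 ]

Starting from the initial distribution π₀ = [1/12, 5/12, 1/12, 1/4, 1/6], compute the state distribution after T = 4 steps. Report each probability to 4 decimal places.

t=0: π = [0.0833, 0.4167, 0.0833, 0.2500, 0.1667]
t=1: π = [0.2083, 0.2431, 0.2153, 0.1250, 0.2083]
t=2: π = [0.2546, 0.1823, 0.2118, 0.1215, 0.2297]
t=3: π = [0.2636, 0.1683, 0.2151, 0.1162, 0.2369]
t=4: π = [0.2662, 0.1645, 0.2158, 0.1153, 0.2382]

π = [0.2662, 0.1645, 0.2158, 0.1153, 0.2382]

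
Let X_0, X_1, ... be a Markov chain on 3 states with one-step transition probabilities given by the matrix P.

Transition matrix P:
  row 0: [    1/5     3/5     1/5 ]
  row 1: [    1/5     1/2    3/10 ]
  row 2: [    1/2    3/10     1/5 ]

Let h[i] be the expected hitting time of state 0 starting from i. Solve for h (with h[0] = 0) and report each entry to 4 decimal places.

First-step conditioning: h[0] = 0; for i ≠ 0, h[i] = 1 + Σ_k P[i][k]·h[k].
  h[1] = 1 + 1/2·h[1] + 3/10·h[2]
  h[2] = 1 + 3/10·h[1] + 1/5·h[2]
Solving the 2×2 linear system over states ≠ 0 gives exactly h = [0, 110/31, 80/31] (h[0] = 0 is the target).

h = [0.0000, 3.5484, 2.5806]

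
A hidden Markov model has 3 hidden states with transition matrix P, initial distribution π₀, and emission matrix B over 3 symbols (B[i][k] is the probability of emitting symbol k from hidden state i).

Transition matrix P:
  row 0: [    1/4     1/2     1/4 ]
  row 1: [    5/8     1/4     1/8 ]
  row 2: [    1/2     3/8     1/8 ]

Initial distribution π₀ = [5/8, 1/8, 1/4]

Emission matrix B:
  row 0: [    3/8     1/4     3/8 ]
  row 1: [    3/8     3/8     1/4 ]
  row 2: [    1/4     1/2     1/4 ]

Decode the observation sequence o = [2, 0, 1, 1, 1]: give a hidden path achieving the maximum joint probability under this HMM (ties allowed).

path = [0, 1, 0, 1, 0]

t=0: δ = [2.344e-01, 3.125e-02, 6.250e-02]  (obs o_0=2)
t=1: δ = [2.197e-02, 4.395e-02, 1.465e-02]  ψ = [0, 0, 0]  (obs o_1=0)
t=2: δ = [6.866e-03, 4.120e-03, 2.747e-03]  ψ = [1, 0, 0]  (obs o_2=1)
t=3: δ = [6.437e-04, 1.287e-03, 8.583e-04]  ψ = [1, 0, 0]  (obs o_3=1)
t=4: δ = [2.012e-04, 1.207e-04, 8.047e-05]  ψ = [1, 0, 0]  (obs o_4=1)
backtrack: best end state = 0; path = [0, 1, 0, 1, 0]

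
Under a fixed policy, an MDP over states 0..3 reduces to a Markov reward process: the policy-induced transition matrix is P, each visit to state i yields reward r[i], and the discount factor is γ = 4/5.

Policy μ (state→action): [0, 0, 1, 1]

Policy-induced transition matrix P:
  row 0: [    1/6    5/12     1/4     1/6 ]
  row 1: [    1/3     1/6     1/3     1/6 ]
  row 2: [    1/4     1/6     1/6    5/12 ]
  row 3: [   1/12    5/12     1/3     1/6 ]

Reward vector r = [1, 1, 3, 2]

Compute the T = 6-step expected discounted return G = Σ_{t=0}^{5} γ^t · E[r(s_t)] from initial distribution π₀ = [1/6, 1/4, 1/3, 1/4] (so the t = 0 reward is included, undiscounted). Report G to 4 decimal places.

t=0: π = [0.1667, 0.2500, 0.3333, 0.2500], E[r] = 1.9167, γ^t·E[r] = 1.916667, running G = 1.916667
t=1: π = [0.2153, 0.2708, 0.2639, 0.2500], E[r] = 1.7778, γ^t·E[r] = 1.422222, running G = 3.338889
t=2: π = [0.2130, 0.2830, 0.2714, 0.2326], E[r] = 1.7755, γ^t·E[r] = 1.136296, running G = 4.475185
t=3: π = [0.2171, 0.2781, 0.2704, 0.2345], E[r] = 1.7752, γ^t·E[r] = 0.908914, running G = 5.384099
t=4: π = [0.2160, 0.2796, 0.2702, 0.2343], E[r] = 1.7746, γ^t·E[r] = 0.726887, running G = 6.110986
t=5: π = [0.2163, 0.2792, 0.2703, 0.2342], E[r] = 1.7748, γ^t·E[r] = 0.581572, running G = 6.692558

G = 6.6926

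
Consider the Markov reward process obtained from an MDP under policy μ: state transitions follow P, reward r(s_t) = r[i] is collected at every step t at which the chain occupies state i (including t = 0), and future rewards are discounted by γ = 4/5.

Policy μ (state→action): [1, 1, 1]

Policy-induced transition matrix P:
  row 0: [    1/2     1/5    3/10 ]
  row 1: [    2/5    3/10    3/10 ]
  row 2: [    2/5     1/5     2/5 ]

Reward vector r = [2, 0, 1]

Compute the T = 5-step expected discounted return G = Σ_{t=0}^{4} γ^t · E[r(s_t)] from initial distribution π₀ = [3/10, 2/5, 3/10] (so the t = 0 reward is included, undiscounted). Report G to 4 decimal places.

G = 3.7584

t=0: π = [0.3000, 0.4000, 0.3000], E[r] = 0.9000, γ^t·E[r] = 0.900000, running G = 0.900000
t=1: π = [0.4300, 0.2400, 0.3300], E[r] = 1.1900, γ^t·E[r] = 0.952000, running G = 1.852000
t=2: π = [0.4430, 0.2240, 0.3330], E[r] = 1.2190, γ^t·E[r] = 0.780160, running G = 2.632160
t=3: π = [0.4443, 0.2224, 0.3333], E[r] = 1.2219, γ^t·E[r] = 0.625613, running G = 3.257773
t=4: π = [0.4444, 0.2222, 0.3333], E[r] = 1.2222, γ^t·E[r] = 0.500609, running G = 3.758382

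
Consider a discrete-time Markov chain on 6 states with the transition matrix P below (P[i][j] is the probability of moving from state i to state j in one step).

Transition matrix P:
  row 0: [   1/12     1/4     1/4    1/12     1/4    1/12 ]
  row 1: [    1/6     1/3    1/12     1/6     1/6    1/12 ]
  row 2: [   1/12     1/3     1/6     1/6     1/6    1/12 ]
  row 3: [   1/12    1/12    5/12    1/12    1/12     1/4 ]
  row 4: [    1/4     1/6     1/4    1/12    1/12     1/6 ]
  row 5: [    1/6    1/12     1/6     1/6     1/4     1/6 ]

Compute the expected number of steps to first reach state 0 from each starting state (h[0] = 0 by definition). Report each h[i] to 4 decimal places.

First-step conditioning: h[0] = 0; for i ≠ 0, h[i] = 1 + Σ_k P[i][k]·h[k].
  h[1] = 1 + 1/3·h[1] + 1/12·h[2] + 1/6·h[3] + 1/6·h[4] + 1/12·h[5]
  h[2] = 1 + 1/3·h[1] + 1/6·h[2] + 1/6·h[3] + 1/6·h[4] + 1/12·h[5]
  h[3] = 1 + 1/12·h[1] + 5/12·h[2] + 1/12·h[3] + 1/12·h[4] + 1/4·h[5]
  h[4] = 1 + 1/6·h[1] + 1/4·h[2] + 1/12·h[3] + 1/12·h[4] + 1/6·h[5]
  h[5] = 1 + 1/12·h[1] + 1/6·h[2] + 1/6·h[3] + 1/4·h[4] + 1/6·h[5]
Solving the 5×5 linear system over states ≠ 0 gives exactly h = [0, 80828/12317, 88176/12317, 89772/12317, 75064/12317, 80972/12317] (h[0] = 0 is the target).

h = [0.0000, 6.5623, 7.1589, 7.2885, 6.0943, 6.5740]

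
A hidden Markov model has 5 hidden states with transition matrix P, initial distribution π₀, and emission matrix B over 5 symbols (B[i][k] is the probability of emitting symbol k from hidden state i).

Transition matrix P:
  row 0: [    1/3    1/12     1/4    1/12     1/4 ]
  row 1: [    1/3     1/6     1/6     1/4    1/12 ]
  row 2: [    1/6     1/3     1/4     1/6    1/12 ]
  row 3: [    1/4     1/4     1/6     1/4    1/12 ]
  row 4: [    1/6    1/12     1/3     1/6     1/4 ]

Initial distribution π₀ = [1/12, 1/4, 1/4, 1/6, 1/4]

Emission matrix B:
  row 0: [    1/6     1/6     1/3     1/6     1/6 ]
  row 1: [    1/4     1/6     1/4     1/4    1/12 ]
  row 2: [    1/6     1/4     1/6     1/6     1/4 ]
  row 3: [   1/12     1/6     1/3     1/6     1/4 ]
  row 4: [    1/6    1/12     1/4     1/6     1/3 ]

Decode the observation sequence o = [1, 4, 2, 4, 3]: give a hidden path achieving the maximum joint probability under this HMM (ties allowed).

path = [1, 0, 0, 2, 1]

t=0: δ = [1.389e-02, 4.167e-02, 6.250e-02, 2.778e-02, 2.083e-02]  (obs o_0=1)
t=1: δ = [2.315e-03, 1.736e-03, 3.906e-03, 2.604e-03, 1.736e-03]  ψ = [1, 2, 2, 1, 2]  (obs o_1=4)
t=2: δ = [2.572e-04, 3.255e-04, 1.628e-04, 2.170e-04, 1.447e-04]  ψ = [0, 2, 2, 2, 0]  (obs o_2=2)
t=3: δ = [1.808e-05, 4.521e-06, 1.608e-05, 2.035e-05, 2.143e-05]  ψ = [1, 1, 0, 1, 0]  (obs o_3=4)
t=4: δ = [1.005e-06, 1.340e-06, 1.191e-06, 8.477e-07, 8.931e-07]  ψ = [0, 2, 4, 3, 4]  (obs o_4=3)
backtrack: best end state = 1; path = [1, 0, 0, 2, 1]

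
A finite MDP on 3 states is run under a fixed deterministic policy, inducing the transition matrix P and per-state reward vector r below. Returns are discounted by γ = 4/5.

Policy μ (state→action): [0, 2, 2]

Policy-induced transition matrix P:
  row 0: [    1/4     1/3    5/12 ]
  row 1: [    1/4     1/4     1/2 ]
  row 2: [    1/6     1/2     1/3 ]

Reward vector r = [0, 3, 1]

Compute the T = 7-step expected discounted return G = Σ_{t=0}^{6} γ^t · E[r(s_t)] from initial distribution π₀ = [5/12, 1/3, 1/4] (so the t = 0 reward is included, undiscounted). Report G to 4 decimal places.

G = 5.7119

t=0: π = [0.4167, 0.3333, 0.2500], E[r] = 1.2500, γ^t·E[r] = 1.250000, running G = 1.250000
t=1: π = [0.2292, 0.3472, 0.4236], E[r] = 1.4653, γ^t·E[r] = 1.172222, running G = 2.422222
t=2: π = [0.2147, 0.3750, 0.4103], E[r] = 1.5353, γ^t·E[r] = 0.982593, running G = 3.404815
t=3: π = [0.2158, 0.3705, 0.4137], E[r] = 1.5251, γ^t·E[r] = 0.780864, running G = 4.185679
t=4: π = [0.2155, 0.3714, 0.4131], E[r] = 1.5273, γ^t·E[r] = 0.625585, running G = 4.811264
t=5: π = [0.2156, 0.3712, 0.4132], E[r] = 1.5269, γ^t·E[r] = 0.500326, running G = 5.311590
t=6: π = [0.2156, 0.3713, 0.4132], E[r] = 1.5270, γ^t·E[r] = 0.400284, running G = 5.711874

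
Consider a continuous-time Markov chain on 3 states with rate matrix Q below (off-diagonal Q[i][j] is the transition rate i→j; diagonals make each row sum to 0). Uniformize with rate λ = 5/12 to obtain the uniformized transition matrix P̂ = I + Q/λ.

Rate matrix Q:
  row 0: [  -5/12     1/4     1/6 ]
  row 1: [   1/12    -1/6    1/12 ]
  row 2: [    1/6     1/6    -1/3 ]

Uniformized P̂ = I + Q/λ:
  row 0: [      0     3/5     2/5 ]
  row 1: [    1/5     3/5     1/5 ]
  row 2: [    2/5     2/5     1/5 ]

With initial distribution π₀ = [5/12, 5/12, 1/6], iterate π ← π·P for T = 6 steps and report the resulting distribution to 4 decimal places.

t=0: π = [0.4167, 0.4167, 0.1667]
t=1: π = [0.1500, 0.5667, 0.2833]
t=2: π = [0.2267, 0.5433, 0.2300]
t=3: π = [0.2007, 0.5540, 0.2453]
t=4: π = [0.2089, 0.5509, 0.2401]
t=5: π = [0.2062, 0.5520, 0.2418]
t=6: π = [0.2071, 0.5516, 0.2412]

π = [0.2071, 0.5516, 0.2412]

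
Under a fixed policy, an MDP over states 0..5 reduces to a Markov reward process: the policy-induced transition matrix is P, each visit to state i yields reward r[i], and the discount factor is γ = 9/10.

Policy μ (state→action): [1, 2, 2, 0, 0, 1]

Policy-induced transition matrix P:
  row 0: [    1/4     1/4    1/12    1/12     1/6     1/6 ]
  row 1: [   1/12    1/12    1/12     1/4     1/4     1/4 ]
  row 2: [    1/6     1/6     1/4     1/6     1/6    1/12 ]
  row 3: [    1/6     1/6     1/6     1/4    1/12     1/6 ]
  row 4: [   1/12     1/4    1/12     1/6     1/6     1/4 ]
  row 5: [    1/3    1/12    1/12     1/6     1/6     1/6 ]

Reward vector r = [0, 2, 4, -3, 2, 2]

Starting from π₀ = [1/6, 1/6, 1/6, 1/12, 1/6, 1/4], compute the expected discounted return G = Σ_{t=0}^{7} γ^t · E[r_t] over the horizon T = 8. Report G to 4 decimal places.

t=0: π = [0.1667, 0.1667, 0.1667, 0.0833, 0.1667, 0.2500], E[r] = 1.5833, γ^t·E[r] = 1.583333, running G = 1.583333
t=1: π = [0.1944, 0.1597, 0.1181, 0.1736, 0.1736, 0.1806], E[r] = 0.9792, γ^t·E[r] = 0.881250, running G = 2.464583
t=2: π = [0.1852, 0.1690, 0.1175, 0.1782, 0.1655, 0.1846], E[r] = 0.9734, γ^t·E[r] = 0.788438, running G = 3.253021
t=3: π = [0.1850, 0.1664, 0.1178, 0.1802, 0.1659, 0.1848], E[r] = 0.9647, γ^t·E[r] = 0.703266, running G = 3.956286
t=4: π = [0.1852, 0.1666, 0.1180, 0.1801, 0.1655, 0.1845], E[r] = 0.9649, γ^t·E[r] = 0.633084, running G = 4.589371
t=5: π = [0.1852, 0.1666, 0.1180, 0.1801, 0.1655, 0.1845], E[r] = 0.9650, γ^t·E[r] = 0.569822, running G = 5.159192
t=6: π = [0.1852, 0.1666, 0.1180, 0.1801, 0.1655, 0.1845], E[r] = 0.9650, γ^t·E[r] = 0.512854, running G = 5.672046
t=7: π = [0.1852, 0.1666, 0.1180, 0.1801, 0.1655, 0.1845], E[r] = 0.9650, γ^t·E[r] = 0.461568, running G = 6.133614

G = 6.1336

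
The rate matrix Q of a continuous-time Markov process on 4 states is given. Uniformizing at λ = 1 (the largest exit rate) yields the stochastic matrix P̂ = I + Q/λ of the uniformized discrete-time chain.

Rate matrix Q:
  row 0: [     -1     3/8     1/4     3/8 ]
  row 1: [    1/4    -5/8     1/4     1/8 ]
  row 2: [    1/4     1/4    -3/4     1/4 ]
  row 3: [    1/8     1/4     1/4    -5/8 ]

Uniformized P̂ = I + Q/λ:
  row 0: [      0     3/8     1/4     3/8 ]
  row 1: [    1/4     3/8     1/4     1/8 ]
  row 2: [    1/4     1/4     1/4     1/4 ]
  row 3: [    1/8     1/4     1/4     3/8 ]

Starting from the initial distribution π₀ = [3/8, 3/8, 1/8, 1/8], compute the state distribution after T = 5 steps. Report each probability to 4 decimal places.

π = [0.1734, 0.3105, 0.2500, 0.2661]

t=0: π = [0.3750, 0.3750, 0.1250, 0.1250]
t=1: π = [0.1406, 0.3438, 0.2500, 0.2656]
t=2: π = [0.1816, 0.3105, 0.2500, 0.2578]
t=3: π = [0.1724, 0.3115, 0.2500, 0.2661]
t=4: π = [0.1736, 0.3105, 0.2500, 0.2659]
t=5: π = [0.1734, 0.3105, 0.2500, 0.2661]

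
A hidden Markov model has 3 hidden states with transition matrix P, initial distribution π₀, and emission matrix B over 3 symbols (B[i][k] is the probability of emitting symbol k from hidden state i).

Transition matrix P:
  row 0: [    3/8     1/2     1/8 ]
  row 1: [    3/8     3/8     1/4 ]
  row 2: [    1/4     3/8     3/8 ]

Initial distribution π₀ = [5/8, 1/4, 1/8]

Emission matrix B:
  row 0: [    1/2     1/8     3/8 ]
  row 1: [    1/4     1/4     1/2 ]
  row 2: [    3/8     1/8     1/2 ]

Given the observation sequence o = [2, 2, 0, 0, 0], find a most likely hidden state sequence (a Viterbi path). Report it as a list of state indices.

t=0: δ = [2.344e-01, 1.250e-01, 6.250e-02]  (obs o_0=2)
t=1: δ = [3.296e-02, 5.859e-02, 1.562e-02]  ψ = [0, 0, 1]  (obs o_1=2)
t=2: δ = [1.099e-02, 5.493e-03, 5.493e-03]  ψ = [1, 1, 1]  (obs o_2=0)
t=3: δ = [2.060e-03, 1.373e-03, 7.725e-04]  ψ = [0, 0, 2]  (obs o_3=0)
t=4: δ = [3.862e-04, 2.575e-04, 1.287e-04]  ψ = [0, 0, 1]  (obs o_4=0)
backtrack: best end state = 0; path = [0, 1, 0, 0, 0]

path = [0, 1, 0, 0, 0]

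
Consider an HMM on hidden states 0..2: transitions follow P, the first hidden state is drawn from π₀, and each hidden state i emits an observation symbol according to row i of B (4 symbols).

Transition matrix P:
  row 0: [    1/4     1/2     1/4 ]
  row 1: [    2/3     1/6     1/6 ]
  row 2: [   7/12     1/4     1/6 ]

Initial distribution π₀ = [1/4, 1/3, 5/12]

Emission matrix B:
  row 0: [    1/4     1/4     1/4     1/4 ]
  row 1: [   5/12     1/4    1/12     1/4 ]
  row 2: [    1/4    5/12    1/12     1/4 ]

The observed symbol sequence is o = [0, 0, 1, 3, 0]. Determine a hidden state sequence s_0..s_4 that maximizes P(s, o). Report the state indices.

path = [1, 0, 1, 0, 1]

t=0: δ = [6.250e-02, 1.389e-01, 1.042e-01]  (obs o_0=0)
t=1: δ = [2.315e-02, 1.302e-02, 5.787e-03]  ψ = [1, 0, 1]  (obs o_1=0)
t=2: δ = [2.170e-03, 2.894e-03, 2.411e-03]  ψ = [1, 0, 0]  (obs o_2=1)
t=3: δ = [4.823e-04, 2.713e-04, 1.356e-04]  ψ = [1, 0, 0]  (obs o_3=3)
t=4: δ = [4.521e-05, 1.005e-04, 3.014e-05]  ψ = [1, 0, 0]  (obs o_4=0)
backtrack: best end state = 1; path = [1, 0, 1, 0, 1]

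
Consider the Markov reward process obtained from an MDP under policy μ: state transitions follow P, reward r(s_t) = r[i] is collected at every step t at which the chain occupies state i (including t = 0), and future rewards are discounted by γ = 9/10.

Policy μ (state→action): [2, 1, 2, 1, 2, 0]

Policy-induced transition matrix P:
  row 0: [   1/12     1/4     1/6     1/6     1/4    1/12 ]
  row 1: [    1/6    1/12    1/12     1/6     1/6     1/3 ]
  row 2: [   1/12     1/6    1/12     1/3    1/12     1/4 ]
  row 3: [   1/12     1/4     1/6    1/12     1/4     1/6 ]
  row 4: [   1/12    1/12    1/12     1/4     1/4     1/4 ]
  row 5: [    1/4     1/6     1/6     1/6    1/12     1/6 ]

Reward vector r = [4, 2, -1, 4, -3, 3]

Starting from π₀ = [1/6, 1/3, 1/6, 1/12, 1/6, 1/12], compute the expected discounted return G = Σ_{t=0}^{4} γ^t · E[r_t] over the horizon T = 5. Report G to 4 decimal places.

G = 6.1608

t=0: π = [0.1667, 0.3333, 0.1667, 0.0833, 0.1667, 0.0833], E[r] = 1.2500, γ^t·E[r] = 1.250000, running G = 1.250000
t=1: π = [0.1250, 0.1458, 0.1111, 0.2014, 0.1806, 0.2361], E[r] = 1.6528, γ^t·E[r] = 1.487500, running G = 2.737500
t=2: π = [0.1348, 0.1667, 0.1302, 0.1834, 0.1800, 0.2049], E[r] = 1.5509, γ^t·E[r] = 1.256250, running G = 3.993750
t=3: π = [0.1314, 0.1643, 0.1269, 0.1881, 0.1803, 0.2091], E[r] = 1.5658, γ^t·E[r] = 1.141488, running G = 5.135238
t=4: π = [0.1319, 0.1646, 0.1274, 0.1872, 0.1803, 0.2087], E[r] = 1.5631, γ^t·E[r] = 1.025552, running G = 6.160790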